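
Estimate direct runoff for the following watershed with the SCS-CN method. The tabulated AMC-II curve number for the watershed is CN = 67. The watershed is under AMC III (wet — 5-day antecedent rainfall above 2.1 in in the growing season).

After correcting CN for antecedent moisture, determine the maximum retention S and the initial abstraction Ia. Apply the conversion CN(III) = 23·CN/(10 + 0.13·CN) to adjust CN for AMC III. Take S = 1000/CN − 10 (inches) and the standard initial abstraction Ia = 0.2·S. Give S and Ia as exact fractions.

Adjust CN=67 to AMC III: 23·67/(10 + 0.13·67) → 1541 ÷ (1871/100) = 154100/1871 ≈ 82.362
S = 1000/(154100/1871) − 10 = 3300/1541 in ≈ 2.141 in
Ia = 0.2S: 0.2·2.141 = 0.428 in (exactly 660/1541)

S = 3300/1541 in ≈ 2.141 in; Ia = 660/1541 in ≈ 0.428 in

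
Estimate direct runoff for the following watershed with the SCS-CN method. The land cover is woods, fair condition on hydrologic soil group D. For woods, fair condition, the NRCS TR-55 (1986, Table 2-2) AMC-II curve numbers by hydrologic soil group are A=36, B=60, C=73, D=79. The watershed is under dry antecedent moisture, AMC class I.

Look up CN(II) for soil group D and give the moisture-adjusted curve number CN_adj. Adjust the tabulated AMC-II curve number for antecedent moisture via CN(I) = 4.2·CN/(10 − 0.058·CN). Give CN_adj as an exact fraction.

CN_adj = 7900/129 ≈ 61.240

NRCS table: woods, fair condition, soil group D → CN(II) = 79
Adjust CN=79 to AMC I: 4.2·79/(10 − 0.058·79) → (1659/5) ÷ (2709/500) = 7900/129 ≈ 61.240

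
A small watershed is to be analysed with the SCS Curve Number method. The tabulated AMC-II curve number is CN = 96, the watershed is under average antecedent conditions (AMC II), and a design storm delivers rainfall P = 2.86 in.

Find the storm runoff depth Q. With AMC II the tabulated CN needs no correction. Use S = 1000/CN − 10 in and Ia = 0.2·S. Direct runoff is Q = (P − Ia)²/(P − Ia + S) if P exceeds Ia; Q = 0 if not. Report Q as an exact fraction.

Q = 693889/287400 in ≈ 2.414 in

Average conditions: CN = 96 (no AMC adjustment).
Max retention: S = 1000/96 − 10 = 5/12 in (≈ 0.417 in)
Ia = 0.2·(5/12) = 1/12 in ≈ 0.083 in
P − Ia = 2.860 − 0.083 = 833/300 ≈ 2.777 in (> 0, runoff occurs)
Q: (833/300)² ÷ (479/150) = 693889/287400 in (≈ 2.414 in)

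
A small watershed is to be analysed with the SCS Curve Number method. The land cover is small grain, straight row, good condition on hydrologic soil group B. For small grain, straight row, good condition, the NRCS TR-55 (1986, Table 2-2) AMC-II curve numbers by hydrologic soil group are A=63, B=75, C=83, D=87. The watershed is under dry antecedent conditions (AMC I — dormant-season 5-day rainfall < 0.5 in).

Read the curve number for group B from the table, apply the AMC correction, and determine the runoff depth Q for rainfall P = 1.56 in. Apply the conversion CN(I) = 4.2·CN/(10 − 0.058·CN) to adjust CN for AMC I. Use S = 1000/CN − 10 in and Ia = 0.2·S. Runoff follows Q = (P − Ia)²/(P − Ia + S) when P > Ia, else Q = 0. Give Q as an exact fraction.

NRCS table: small grain, straight row, good condition, soil group B → CN(II) = 75
Dry (AMC I): CN(I) = 4.2·75/(10 − 0.058·75) = 315/(113/20) = 6300/113 ≈ 55.752
S = 1000/(6300/113) − 10 = 500/63 in ≈ 7.937 in
Ia = 0.2·(500/63) = 100/63 in ≈ 1.587 in
P = 1.560 ≤ Ia = 1.587 in: entire storm abstracted, Q = 0.

Q = 0 in ≈ 0.000 in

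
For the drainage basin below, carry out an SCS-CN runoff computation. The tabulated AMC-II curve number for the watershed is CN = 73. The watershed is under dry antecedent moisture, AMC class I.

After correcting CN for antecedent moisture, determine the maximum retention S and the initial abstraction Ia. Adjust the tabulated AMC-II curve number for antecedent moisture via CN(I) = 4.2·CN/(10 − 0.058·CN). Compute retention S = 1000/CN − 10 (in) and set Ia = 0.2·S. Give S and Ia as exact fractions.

Dry (AMC I): CN(I) = 4.2·73/(10 − 0.058·73) = (1533/5)/(2883/500) = 51100/961 ≈ 53.174
Retention S: 1000/CN − 10 with CN=53.174 → S = 4500/511 ≈ 8.806 in
Ia = 0.2·(4500/511) = 900/511 in ≈ 1.761 in

S = 4500/511 in ≈ 8.806 in; Ia = 900/511 in ≈ 1.761 in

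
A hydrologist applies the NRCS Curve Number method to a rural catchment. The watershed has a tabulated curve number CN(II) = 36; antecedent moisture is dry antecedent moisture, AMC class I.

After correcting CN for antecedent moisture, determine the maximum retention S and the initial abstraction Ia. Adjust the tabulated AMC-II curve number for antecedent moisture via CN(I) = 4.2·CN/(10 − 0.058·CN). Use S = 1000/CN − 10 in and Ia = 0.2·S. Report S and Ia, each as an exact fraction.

CN(I) from CN(II)=36: (4.2·36)/(10 − 0.058·36) = 18900/989 ≈ 19.110
S = 1000/(18900/989) − 10 = 8000/189 in ≈ 42.328 in
Ia = 0.2·(8000/189) = 1600/189 in ≈ 8.466 in

S = 8000/189 in ≈ 42.328 in; Ia = 1600/189 in ≈ 8.466 in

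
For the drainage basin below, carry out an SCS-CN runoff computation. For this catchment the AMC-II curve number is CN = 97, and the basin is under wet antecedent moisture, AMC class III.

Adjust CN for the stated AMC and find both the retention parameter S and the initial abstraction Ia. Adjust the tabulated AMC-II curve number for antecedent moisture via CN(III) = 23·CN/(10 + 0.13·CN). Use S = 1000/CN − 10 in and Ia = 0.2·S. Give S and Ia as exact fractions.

S = 300/2231 in ≈ 0.134 in; Ia = 60/2231 in ≈ 0.027 in

Adjust CN=97 to AMC III: 23·97/(10 + 0.13·97) → 2231 ÷ (2261/100) = 223100/2261 ≈ 98.673
Max retention: S = 1000/(223100/2261) − 10 = 300/2231 in (≈ 0.134 in)
Ia = 0.2·(300/2231) = 60/2231 in ≈ 0.027 in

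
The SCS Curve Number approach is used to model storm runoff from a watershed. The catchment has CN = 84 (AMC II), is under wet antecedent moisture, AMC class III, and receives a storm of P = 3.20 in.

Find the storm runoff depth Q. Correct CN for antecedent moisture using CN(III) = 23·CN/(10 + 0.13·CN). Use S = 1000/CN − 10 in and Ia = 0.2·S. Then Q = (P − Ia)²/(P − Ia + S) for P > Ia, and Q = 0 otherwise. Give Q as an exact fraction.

Q = 3356224/1407945 in ≈ 2.384 in

Wet (AMC III): CN(III) = 23·84/(10 + 0.13·84) = 1932/(523/25) = 48300/523 ≈ 92.352
S = 1000/(48300/523) − 10 = 400/483 in ≈ 0.828 in
Initial abstraction Ia = S/5 = (400/483)/5 = 80/483 ≈ 0.166 in
Since P=3.200 > Ia=0.166: effective rainfall P−Ia = 7328/2415 in
Q = (7328/2415)²/((7328/2415) + 400/483) = (53699584/5832225)/(9328/2415) = 3356224/1407945 in ≈ 2.384 in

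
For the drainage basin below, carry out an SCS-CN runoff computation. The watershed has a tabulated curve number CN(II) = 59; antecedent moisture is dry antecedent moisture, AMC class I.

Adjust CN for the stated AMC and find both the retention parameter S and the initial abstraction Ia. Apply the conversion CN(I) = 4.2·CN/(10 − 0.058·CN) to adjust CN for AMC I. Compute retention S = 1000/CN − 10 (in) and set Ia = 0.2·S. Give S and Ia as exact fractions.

Adjust CN=59 to AMC I: 4.2·59/(10 − 0.058·59) → (1239/5) ÷ (3289/500) = 123900/3289 ≈ 37.671
Retention S: 1000/CN − 10 with CN=37.671 → S = 20500/1239 ≈ 16.546 in
Initial abstraction Ia = S/5 = (20500/1239)/5 = 4100/1239 ≈ 3.309 in

S = 20500/1239 in ≈ 16.546 in; Ia = 4100/1239 in ≈ 3.309 in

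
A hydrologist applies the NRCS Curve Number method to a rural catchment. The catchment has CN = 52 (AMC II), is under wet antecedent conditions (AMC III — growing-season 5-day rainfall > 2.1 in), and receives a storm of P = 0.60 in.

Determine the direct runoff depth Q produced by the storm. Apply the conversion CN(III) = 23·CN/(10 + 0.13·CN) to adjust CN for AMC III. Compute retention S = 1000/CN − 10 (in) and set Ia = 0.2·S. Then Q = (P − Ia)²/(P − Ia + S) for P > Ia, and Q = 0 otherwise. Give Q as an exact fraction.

Adjust CN=52 to AMC III: 23·52/(10 + 0.13·52) → 1196 ÷ (419/25) = 29900/419 ≈ 71.360
Max retention: S = 1000/(29900/419) − 10 = 1200/299 in (≈ 4.013 in)
Ia = 0.2S: 0.2·4.013 = 0.803 in (exactly 240/299)
P = 0.600 ≤ Ia = 0.803 in: entire storm abstracted, Q = 0.

Q = 0 in ≈ 0.000 in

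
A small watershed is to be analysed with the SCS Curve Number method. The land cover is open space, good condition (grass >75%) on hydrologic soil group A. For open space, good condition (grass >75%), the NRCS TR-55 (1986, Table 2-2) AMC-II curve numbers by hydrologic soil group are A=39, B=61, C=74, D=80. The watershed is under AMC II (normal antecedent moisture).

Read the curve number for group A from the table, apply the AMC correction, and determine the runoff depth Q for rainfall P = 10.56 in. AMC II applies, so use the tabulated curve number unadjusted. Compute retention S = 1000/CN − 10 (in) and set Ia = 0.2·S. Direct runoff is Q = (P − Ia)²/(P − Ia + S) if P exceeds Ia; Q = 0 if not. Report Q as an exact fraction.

NRCS table: open space, good condition (grass >75%), soil group A → CN(II) = 39
Average conditions: CN = 39 (no AMC adjustment).
Retention S: 1000/CN − 10 with CN=39.000 → S = 610/39 ≈ 15.641 in
Ia = 0.2S: 0.2·15.641 = 3.128 in (exactly 122/39)
P − Ia = 10.560 − 3.128 = 7246/975 ≈ 7.432 in (> 0, runoff occurs)
Q = (7246/975)²/((7246/975) + 610/39) = (52504516/950625)/(22496/975) = 13126129/5483400 in ≈ 2.394 in

Q = 13126129/5483400 in ≈ 2.394 in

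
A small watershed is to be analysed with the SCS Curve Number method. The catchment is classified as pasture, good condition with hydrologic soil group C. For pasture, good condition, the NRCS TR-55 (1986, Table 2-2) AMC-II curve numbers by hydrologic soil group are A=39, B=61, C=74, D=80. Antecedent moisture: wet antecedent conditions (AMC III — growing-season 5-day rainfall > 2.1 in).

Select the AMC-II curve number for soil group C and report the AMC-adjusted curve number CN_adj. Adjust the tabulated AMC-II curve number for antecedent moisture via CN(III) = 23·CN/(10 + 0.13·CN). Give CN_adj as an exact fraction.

CN_adj = 85100/981 ≈ 86.748

NRCS table: pasture, good condition, soil group C → CN(II) = 74
CN(III) from CN(II)=74: (23·74)/(10 + 0.13·74) = 85100/981 ≈ 86.748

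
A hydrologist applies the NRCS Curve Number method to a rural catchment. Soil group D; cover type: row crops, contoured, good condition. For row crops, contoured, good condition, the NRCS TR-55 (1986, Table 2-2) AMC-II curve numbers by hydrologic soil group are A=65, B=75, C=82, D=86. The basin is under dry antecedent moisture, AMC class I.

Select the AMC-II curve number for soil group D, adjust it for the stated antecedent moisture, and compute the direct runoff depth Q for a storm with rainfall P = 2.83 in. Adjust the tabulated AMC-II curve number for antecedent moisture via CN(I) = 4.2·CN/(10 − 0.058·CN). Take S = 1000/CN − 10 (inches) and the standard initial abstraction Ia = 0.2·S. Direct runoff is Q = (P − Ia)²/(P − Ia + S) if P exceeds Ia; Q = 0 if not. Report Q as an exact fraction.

NRCS table: row crops, contoured, good condition, soil group D → CN(II) = 86
CN(I) from CN(II)=86: (4.2·86)/(10 − 0.058·86) = 12900/179 ≈ 72.067
S = 1000/(12900/179) − 10 = 500/129 in ≈ 3.876 in
Ia = 0.2S: 0.2·3.876 = 0.775 in (exactly 100/129)
P − Ia = 2.830 − 0.775 = 26507/12900 ≈ 2.055 in (> 0, runoff occurs)
Q = (26507/12900)²/((26507/12900) + 500/129) = (702621049/166410000)/(76507/12900) = 702621049/986940300 in ≈ 0.712 in

Q = 702621049/986940300 in ≈ 0.712 in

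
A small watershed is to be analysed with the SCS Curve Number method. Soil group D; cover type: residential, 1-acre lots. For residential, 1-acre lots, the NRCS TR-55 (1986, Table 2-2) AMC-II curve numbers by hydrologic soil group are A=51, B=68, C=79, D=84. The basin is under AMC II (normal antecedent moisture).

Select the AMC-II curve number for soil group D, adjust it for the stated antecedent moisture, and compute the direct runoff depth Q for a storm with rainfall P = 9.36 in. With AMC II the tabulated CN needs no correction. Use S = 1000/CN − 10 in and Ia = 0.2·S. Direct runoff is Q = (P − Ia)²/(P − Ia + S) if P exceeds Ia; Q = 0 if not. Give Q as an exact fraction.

NRCS table: residential, 1-acre lots, soil group D → CN(II) = 84
CN(II) = 84; AMC II needs no correction.
Max retention: S = 1000/84 − 10 = 40/21 in (≈ 1.905 in)
Ia = 0.2S: 0.2·1.905 = 0.381 in (exactly 8/21)
P − Ia = 9.360 − 0.381 = 4714/525 ≈ 8.979 in (> 0, runoff occurs)
Q: (4714/525)² ÷ (5714/525) = 11110898/1499925 in (≈ 7.408 in)

Q = 11110898/1499925 in ≈ 7.408 in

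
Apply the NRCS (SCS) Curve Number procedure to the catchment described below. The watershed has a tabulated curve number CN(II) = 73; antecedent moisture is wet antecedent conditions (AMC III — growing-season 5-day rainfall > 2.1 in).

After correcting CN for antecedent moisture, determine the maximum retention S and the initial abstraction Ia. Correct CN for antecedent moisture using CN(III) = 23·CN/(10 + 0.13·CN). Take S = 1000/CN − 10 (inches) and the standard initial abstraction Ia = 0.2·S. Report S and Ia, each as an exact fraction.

CN(III) from CN(II)=73: (23·73)/(10 + 0.13·73) = 167900/1949 ≈ 86.147
S = 1000/(167900/1949) − 10 = 2700/1679 in ≈ 1.608 in
Ia = 0.2S: 0.2·1.608 = 0.322 in (exactly 540/1679)

S = 2700/1679 in ≈ 1.608 in; Ia = 540/1679 in ≈ 0.322 in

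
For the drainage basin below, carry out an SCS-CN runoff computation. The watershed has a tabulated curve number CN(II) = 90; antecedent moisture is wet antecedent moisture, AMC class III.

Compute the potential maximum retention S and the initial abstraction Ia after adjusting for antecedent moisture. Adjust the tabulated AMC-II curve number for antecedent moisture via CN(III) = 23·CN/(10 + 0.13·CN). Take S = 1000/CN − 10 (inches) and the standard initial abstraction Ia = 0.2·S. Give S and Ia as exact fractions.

Wet (AMC III): CN(III) = 23·90/(10 + 0.13·90) = 2070/(217/10) = 20700/217 ≈ 95.392
Max retention: S = 1000/(20700/217) − 10 = 100/207 in (≈ 0.483 in)
Initial abstraction Ia = S/5 = (100/207)/5 = 20/207 ≈ 0.097 in

S = 100/207 in ≈ 0.483 in; Ia = 20/207 in ≈ 0.097 in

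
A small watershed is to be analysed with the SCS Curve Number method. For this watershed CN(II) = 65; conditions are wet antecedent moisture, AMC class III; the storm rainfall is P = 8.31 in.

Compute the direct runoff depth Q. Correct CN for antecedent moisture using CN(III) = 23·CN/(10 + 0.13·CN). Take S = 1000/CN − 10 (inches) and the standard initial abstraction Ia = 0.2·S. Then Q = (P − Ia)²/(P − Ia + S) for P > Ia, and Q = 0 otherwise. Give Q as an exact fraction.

Q = 54975711961/9103623100 in ≈ 6.039 in

Wet (AMC III): CN(III) = 23·65/(10 + 0.13·65) = 1495/(369/20) = 29900/369 ≈ 81.030
Retention S: 1000/CN − 10 with CN=81.030 → S = 700/299 ≈ 2.341 in
Ia = 0.2S: 0.2·2.341 = 0.468 in (exactly 140/299)
Since P=8.310 > Ia=0.468: effective rainfall P−Ia = 234469/29900 in
Runoff Q = (P−Ia)²/(P−Ia+S) = (7.842)²/(7.842+2.341) = 54975711961/9103623100 ≈ 6.039 in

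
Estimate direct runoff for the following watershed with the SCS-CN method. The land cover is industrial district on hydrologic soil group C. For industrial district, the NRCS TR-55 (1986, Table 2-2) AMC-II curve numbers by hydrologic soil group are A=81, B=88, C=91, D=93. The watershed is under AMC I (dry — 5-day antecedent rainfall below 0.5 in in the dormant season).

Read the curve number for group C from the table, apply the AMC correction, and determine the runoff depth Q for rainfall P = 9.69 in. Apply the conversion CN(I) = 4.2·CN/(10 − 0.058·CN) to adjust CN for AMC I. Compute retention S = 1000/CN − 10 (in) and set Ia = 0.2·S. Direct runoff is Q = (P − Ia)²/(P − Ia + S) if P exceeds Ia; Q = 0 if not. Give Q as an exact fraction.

NRCS table: industrial district, soil group C → CN(II) = 91
Adjust CN=91 to AMC I: 4.2·91/(10 − 0.058·91) → (1911/5) ÷ (2361/500) = 63700/787 ≈ 80.940
Max retention: S = 1000/(63700/787) − 10 = 1500/637 in (≈ 2.355 in)
Ia = 0.2S: 0.2·2.355 = 0.471 in (exactly 300/637)
P − Ia = 9.690 − 0.471 = 587253/63700 ≈ 9.219 in (> 0, runoff occurs)
Q = (587253/63700)²/((587253/63700) + 1500/637) = (344866086009/4057690000)/(737253/63700) = 38318454001/5218112900 in ≈ 7.343 in

Q = 38318454001/5218112900 in ≈ 7.343 in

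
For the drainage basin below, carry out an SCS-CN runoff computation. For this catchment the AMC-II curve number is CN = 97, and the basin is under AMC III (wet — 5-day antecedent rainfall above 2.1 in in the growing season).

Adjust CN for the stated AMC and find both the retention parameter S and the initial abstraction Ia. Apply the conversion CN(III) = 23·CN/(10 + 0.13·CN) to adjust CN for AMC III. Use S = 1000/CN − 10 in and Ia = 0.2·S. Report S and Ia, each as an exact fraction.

S = 300/2231 in ≈ 0.134 in; Ia = 60/2231 in ≈ 0.027 in

Wet (AMC III): CN(III) = 23·97/(10 + 0.13·97) = 2231/(2261/100) = 223100/2261 ≈ 98.673
Retention S: 1000/CN − 10 with CN=98.673 → S = 300/2231 ≈ 0.134 in
Ia = 0.2·(300/2231) = 60/2231 in ≈ 0.027 in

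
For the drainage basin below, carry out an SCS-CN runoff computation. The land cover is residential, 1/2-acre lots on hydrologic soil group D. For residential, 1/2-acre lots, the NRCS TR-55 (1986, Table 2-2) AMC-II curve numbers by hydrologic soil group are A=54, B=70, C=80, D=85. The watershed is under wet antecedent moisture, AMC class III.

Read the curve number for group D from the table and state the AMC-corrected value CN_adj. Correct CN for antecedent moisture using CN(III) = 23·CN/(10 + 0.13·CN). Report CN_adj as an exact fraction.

NRCS table: residential, 1/2-acre lots, soil group D → CN(II) = 85
CN(III) from CN(II)=85: (23·85)/(10 + 0.13·85) = 39100/421 ≈ 92.874

CN_adj = 39100/421 ≈ 92.874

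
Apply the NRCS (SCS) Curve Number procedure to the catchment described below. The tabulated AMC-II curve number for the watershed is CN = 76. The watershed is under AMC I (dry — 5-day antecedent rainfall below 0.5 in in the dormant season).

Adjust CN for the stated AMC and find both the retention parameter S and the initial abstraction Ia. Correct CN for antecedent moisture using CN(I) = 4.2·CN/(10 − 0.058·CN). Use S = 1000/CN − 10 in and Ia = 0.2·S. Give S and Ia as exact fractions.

Dry (AMC I): CN(I) = 4.2·76/(10 − 0.058·76) = (1596/5)/(699/125) = 13300/233 ≈ 57.082
Max retention: S = 1000/(13300/233) − 10 = 1000/133 in (≈ 7.519 in)
Initial abstraction Ia = S/5 = (1000/133)/5 = 200/133 ≈ 1.504 in

S = 1000/133 in ≈ 7.519 in; Ia = 200/133 in ≈ 1.504 in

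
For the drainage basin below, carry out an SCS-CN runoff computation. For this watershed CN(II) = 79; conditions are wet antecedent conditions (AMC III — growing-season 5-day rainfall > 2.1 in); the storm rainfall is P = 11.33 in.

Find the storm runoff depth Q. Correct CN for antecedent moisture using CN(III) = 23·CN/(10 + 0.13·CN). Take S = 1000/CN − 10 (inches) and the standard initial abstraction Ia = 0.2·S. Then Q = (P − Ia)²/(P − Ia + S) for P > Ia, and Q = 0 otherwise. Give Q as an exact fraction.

Q = 4066921588921/404584303700 in ≈ 10.052 in

CN(III) from CN(II)=79: (23·79)/(10 + 0.13·79) = 181700/2027 ≈ 89.640
Max retention: S = 1000/(181700/2027) − 10 = 2100/1817 in (≈ 1.156 in)
Initial abstraction Ia = S/5 = (2100/1817)/5 = 420/1817 ≈ 0.231 in
P − Ia = 11.330 − 0.231 = 2016661/181700 ≈ 11.099 in (> 0, runoff occurs)
Q: (2016661/181700)² ÷ (2226661/181700) = 4066921588921/404584303700 in (≈ 10.052 in)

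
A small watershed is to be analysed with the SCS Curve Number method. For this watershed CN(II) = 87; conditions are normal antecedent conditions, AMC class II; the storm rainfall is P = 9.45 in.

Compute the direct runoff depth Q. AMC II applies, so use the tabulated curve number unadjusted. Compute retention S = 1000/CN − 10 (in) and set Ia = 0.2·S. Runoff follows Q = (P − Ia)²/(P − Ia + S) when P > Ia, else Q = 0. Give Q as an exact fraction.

Q = 253541929/32230020 in ≈ 7.867 in

Average conditions: CN = 87 (no AMC adjustment).
Retention S: 1000/CN − 10 with CN=87.000 → S = 130/87 ≈ 1.494 in
Initial abstraction Ia = S/5 = (130/87)/5 = 26/87 ≈ 0.299 in
Since P=9.450 > Ia=0.299: effective rainfall P−Ia = 15923/1740 in
Q: (15923/1740)² ÷ (18523/1740) = 253541929/32230020 in (≈ 7.867 in)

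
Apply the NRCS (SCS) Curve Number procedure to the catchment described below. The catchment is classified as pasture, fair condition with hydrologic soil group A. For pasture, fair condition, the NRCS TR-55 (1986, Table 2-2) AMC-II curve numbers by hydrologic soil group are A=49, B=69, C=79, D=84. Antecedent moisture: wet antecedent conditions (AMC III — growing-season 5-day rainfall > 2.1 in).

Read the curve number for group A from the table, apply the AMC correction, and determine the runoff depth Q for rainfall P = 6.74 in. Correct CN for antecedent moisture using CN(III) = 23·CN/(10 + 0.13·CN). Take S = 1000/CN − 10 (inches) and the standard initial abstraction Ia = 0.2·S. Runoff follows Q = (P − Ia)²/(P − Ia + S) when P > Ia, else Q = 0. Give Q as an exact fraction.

Q = 108108782401/32897073650 in ≈ 3.286 in

NRCS table: pasture, fair condition, soil group A → CN(II) = 49
Adjust CN=49 to AMC III: 23·49/(10 + 0.13·49) → 1127 ÷ (1637/100) = 112700/1637 ≈ 68.845
Max retention: S = 1000/(112700/1637) − 10 = 5100/1127 in (≈ 4.525 in)
Ia = 0.2S: 0.2·4.525 = 0.905 in (exactly 1020/1127)
Since P=6.740 > Ia=0.905: effective rainfall P−Ia = 328799/56350 in
Q: (328799/56350)² ÷ (583799/56350) = 108108782401/32897073650 in (≈ 3.286 in)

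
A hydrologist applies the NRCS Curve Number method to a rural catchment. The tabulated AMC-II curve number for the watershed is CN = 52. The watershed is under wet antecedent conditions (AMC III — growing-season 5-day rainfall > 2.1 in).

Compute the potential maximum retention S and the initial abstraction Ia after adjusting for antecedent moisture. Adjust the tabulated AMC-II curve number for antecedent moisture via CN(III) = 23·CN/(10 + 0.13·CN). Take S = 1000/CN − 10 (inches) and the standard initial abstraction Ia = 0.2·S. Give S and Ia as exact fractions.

S = 1200/299 in ≈ 4.013 in; Ia = 240/299 in ≈ 0.803 in

CN(III) from CN(II)=52: (23·52)/(10 + 0.13·52) = 29900/419 ≈ 71.360
S = 1000/(29900/419) − 10 = 1200/299 in ≈ 4.013 in
Ia = 0.2S: 0.2·4.013 = 0.803 in (exactly 240/299)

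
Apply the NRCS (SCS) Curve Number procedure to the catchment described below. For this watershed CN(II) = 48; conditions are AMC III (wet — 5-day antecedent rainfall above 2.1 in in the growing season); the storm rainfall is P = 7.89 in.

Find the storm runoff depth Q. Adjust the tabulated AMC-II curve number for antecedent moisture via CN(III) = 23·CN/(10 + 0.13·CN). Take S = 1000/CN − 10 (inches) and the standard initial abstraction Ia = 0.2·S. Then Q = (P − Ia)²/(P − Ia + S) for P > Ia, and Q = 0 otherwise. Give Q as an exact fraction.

Q = 2298339481/555042900 in ≈ 4.141 in

CN(III) from CN(II)=48: (23·48)/(10 + 0.13·48) = 13800/203 ≈ 67.980
S = 1000/(13800/203) − 10 = 325/69 in ≈ 4.710 in
Ia = 0.2·(325/69) = 65/69 in ≈ 0.942 in
Excess rainfall: 7.890 − 0.942 = 6.948 in; P > Ia so Q > 0
Runoff Q = (P−Ia)²/(P−Ia+S) = (6.948)²/(6.948+4.710) = 2298339481/555042900 ≈ 4.141 in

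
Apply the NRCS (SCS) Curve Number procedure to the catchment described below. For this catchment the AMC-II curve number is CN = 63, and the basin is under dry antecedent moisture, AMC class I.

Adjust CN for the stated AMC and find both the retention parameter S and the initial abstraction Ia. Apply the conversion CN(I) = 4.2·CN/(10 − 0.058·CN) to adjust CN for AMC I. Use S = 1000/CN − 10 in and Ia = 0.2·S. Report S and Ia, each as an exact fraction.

CN(I) from CN(II)=63: (4.2·63)/(10 − 0.058·63) = 132300/3173 ≈ 41.696
Max retention: S = 1000/(132300/3173) − 10 = 18500/1323 in (≈ 13.983 in)
Ia = 0.2S: 0.2·13.983 = 2.797 in (exactly 3700/1323)

S = 18500/1323 in ≈ 13.983 in; Ia = 3700/1323 in ≈ 2.797 in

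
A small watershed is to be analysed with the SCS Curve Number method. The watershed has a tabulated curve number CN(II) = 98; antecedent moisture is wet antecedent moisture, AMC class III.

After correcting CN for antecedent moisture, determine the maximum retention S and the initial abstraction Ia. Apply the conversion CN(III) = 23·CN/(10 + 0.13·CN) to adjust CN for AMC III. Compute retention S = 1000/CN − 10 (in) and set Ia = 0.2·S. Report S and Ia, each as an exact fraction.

S = 100/1127 in ≈ 0.089 in; Ia = 20/1127 in ≈ 0.018 in

Wet (AMC III): CN(III) = 23·98/(10 + 0.13·98) = 2254/(1137/50) = 112700/1137 ≈ 99.120
Retention S: 1000/CN − 10 with CN=99.120 → S = 100/1127 ≈ 0.089 in
Ia = 0.2·(100/1127) = 20/1127 in ≈ 0.018 in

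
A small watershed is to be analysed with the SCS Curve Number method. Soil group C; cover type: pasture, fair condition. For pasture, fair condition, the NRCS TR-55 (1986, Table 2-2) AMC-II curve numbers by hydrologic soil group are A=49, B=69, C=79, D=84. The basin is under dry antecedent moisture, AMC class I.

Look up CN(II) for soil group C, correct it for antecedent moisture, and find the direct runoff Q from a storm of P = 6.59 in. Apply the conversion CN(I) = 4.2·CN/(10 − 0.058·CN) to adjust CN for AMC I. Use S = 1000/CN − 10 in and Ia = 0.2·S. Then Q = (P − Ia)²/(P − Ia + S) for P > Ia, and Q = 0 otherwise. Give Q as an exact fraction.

Q = 1769127721/727281900 in ≈ 2.433 in

NRCS table: pasture, fair condition, soil group C → CN(II) = 79
Adjust CN=79 to AMC I: 4.2·79/(10 − 0.058·79) → (1659/5) ÷ (2709/500) = 7900/129 ≈ 61.240
S = 1000/(7900/129) − 10 = 500/79 in ≈ 6.329 in
Ia = 0.2·(500/79) = 100/79 in ≈ 1.266 in
Since P=6.590 > Ia=1.266: effective rainfall P−Ia = 42061/7900 in
Runoff Q = (P−Ia)²/(P−Ia+S) = (5.324)²/(5.324+6.329) = 1769127721/727281900 ≈ 2.433 in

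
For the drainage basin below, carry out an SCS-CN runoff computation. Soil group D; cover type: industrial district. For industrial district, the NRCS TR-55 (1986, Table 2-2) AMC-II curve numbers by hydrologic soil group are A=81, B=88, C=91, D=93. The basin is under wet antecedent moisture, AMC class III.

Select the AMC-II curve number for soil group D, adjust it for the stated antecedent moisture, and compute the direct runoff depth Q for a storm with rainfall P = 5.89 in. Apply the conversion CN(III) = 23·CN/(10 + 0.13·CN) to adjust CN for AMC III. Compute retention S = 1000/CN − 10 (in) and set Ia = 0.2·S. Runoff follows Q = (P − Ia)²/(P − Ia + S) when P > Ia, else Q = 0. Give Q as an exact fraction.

NRCS table: industrial district, soil group D → CN(II) = 93
CN(III) from CN(II)=93: (23·93)/(10 + 0.13·93) = 213900/2209 ≈ 96.831
Retention S: 1000/CN − 10 with CN=96.831 → S = 700/2139 ≈ 0.327 in
Ia = 0.2S: 0.2·0.327 = 0.065 in (exactly 140/2139)
P − Ia = 5.890 − 0.065 = 1245871/213900 ≈ 5.825 in (> 0, runoff occurs)
Q: (1245871/213900)² ÷ (1315871/213900) = 1552194548641/281464806900 in (≈ 5.515 in)

Q = 1552194548641/281464806900 in ≈ 5.515 in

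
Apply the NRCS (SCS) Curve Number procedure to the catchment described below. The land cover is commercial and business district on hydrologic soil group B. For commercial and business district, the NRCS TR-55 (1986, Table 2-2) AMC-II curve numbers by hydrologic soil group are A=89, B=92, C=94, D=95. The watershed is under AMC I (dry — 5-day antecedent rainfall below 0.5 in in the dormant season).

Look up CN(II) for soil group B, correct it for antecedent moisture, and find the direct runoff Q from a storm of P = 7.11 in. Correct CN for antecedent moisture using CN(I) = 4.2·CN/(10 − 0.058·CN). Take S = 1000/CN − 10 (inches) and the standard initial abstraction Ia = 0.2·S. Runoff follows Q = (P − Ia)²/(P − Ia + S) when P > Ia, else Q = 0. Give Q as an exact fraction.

Q = 104595968569/20450847900 in ≈ 5.115 in

NRCS table: commercial and business district, soil group B → CN(II) = 92
Adjust CN=92 to AMC I: 4.2·92/(10 − 0.058·92) → (1932/5) ÷ (583/125) = 48300/583 ≈ 82.847
S = 1000/(48300/583) − 10 = 1000/483 in ≈ 2.070 in
Ia = 0.2S: 0.2·2.070 = 0.414 in (exactly 200/483)
Excess rainfall: 7.110 − 0.414 = 6.696 in; P > Ia so Q > 0
Q: (323413/48300)² ÷ (423413/48300) = 104595968569/20450847900 in (≈ 5.115 in)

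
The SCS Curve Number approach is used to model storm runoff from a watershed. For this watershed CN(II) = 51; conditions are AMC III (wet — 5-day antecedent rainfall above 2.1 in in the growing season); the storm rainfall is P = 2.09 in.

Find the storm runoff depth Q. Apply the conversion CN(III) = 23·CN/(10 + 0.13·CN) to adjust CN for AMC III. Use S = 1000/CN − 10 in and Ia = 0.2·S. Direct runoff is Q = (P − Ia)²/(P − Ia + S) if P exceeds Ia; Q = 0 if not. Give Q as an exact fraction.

CN(III) from CN(II)=51: (23·51)/(10 + 0.13·51) = 117300/1663 ≈ 70.535
S = 1000/(117300/1663) − 10 = 4900/1173 in ≈ 4.177 in
Ia = 0.2S: 0.2·4.177 = 0.835 in (exactly 980/1173)
P − Ia = 2.090 − 0.835 = 147157/117300 ≈ 1.255 in (> 0, runoff occurs)
Q: (147157/117300)² ÷ (637157/117300) = 21655182649/74738516100 in (≈ 0.290 in)

Q = 21655182649/74738516100 in ≈ 0.290 in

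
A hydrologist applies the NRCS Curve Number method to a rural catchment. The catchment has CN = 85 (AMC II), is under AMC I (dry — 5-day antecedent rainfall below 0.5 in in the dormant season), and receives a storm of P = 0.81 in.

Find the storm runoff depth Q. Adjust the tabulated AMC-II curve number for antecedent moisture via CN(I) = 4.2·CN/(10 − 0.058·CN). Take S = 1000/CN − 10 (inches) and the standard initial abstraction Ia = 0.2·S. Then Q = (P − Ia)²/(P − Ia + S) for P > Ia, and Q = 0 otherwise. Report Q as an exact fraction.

Q = 0 in ≈ 0.000 in

Adjust CN=85 to AMC I: 4.2·85/(10 − 0.058·85) → 357 ÷ (507/100) = 11900/169 ≈ 70.414
S = 1000/(11900/169) − 10 = 500/119 in ≈ 4.202 in
Ia = 0.2·(500/119) = 100/119 in ≈ 0.840 in
P = 0.810 ≤ Ia = 0.840 in: entire storm abstracted, Q = 0.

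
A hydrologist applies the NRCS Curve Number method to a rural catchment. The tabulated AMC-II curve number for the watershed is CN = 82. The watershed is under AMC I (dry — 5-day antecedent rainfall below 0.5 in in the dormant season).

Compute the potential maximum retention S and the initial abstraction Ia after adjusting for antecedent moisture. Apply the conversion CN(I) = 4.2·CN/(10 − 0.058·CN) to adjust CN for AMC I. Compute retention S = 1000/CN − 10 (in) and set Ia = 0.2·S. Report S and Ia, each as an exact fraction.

CN(I) from CN(II)=82: (4.2·82)/(10 − 0.058·82) = 28700/437 ≈ 65.675
Retention S: 1000/CN − 10 with CN=65.675 → S = 1500/287 ≈ 5.226 in
Ia = 0.2S: 0.2·5.226 = 1.045 in (exactly 300/287)

S = 1500/287 in ≈ 5.226 in; Ia = 300/287 in ≈ 1.045 in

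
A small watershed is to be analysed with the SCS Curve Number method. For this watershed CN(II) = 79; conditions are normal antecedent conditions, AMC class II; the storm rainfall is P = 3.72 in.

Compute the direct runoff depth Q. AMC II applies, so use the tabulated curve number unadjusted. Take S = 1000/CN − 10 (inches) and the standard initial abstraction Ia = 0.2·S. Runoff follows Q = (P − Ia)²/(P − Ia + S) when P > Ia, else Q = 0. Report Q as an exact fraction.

Q = 4405801/2533925 in ≈ 1.739 in

Average conditions: CN = 79 (no AMC adjustment).
Max retention: S = 1000/79 − 10 = 210/79 in (≈ 2.658 in)
Ia = 0.2·(210/79) = 42/79 in ≈ 0.532 in
P − Ia = 3.720 − 0.532 = 6297/1975 ≈ 3.188 in (> 0, runoff occurs)
Q = (6297/1975)²/((6297/1975) + 210/79) = (39652209/3900625)/(11547/1975) = 4405801/2533925 in ≈ 1.739 in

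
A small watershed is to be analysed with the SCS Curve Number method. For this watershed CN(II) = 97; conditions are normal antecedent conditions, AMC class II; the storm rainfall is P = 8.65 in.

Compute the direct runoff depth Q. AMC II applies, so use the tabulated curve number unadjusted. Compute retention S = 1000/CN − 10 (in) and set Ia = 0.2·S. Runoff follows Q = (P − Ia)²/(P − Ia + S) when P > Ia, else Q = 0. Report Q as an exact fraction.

Q = 277588921/33486340 in ≈ 8.290 in

CN(II) = 97; AMC II needs no correction.
S = 1000/97 − 10 = 30/97 in ≈ 0.309 in
Ia = 0.2·(30/97) = 6/97 in ≈ 0.062 in
Excess rainfall: 8.650 − 0.062 = 8.588 in; P > Ia so Q > 0
Q: (16661/1940)² ÷ (17261/1940) = 277588921/33486340 in (≈ 8.290 in)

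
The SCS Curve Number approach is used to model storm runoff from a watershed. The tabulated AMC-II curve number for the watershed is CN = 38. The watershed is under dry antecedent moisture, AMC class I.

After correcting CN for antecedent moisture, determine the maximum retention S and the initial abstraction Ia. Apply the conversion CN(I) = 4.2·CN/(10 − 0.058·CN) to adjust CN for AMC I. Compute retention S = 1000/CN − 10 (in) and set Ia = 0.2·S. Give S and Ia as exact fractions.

CN(I) from CN(II)=38: (4.2·38)/(10 − 0.058·38) = 39900/1949 ≈ 20.472
Retention S: 1000/CN − 10 with CN=20.472 → S = 15500/399 ≈ 38.847 in
Initial abstraction Ia = S/5 = (15500/399)/5 = 3100/399 ≈ 7.769 in

S = 15500/399 in ≈ 38.847 in; Ia = 3100/399 in ≈ 7.769 in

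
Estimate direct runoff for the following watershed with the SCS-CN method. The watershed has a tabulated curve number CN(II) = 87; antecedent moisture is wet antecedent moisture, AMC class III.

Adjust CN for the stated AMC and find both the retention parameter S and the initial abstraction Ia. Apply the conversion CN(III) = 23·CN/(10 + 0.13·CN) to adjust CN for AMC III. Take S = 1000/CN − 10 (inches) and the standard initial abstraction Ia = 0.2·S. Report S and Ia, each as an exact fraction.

S = 1300/2001 in ≈ 0.650 in; Ia = 260/2001 in ≈ 0.130 in

CN(III) from CN(II)=87: (23·87)/(10 + 0.13·87) = 200100/2131 ≈ 93.900
Retention S: 1000/CN − 10 with CN=93.900 → S = 1300/2001 ≈ 0.650 in
Initial abstraction Ia = S/5 = (1300/2001)/5 = 260/2001 ≈ 0.130 in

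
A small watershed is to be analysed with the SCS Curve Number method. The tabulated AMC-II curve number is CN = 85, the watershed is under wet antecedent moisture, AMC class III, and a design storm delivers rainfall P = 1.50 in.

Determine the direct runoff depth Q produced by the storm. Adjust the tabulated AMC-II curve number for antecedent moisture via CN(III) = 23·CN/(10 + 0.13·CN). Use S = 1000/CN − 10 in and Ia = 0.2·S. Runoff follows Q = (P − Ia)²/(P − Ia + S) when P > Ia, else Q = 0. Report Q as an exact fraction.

Q = 369603/430882 in ≈ 0.858 in

Wet (AMC III): CN(III) = 23·85/(10 + 0.13·85) = 1955/(421/20) = 39100/421 ≈ 92.874
Max retention: S = 1000/(39100/421) − 10 = 300/391 in (≈ 0.767 in)
Ia = 0.2·(300/391) = 60/391 in ≈ 0.153 in
P − Ia = 1.500 − 0.153 = 1053/782 ≈ 1.347 in (> 0, runoff occurs)
Q: (1053/782)² ÷ (1653/782) = 369603/430882 in (≈ 0.858 in)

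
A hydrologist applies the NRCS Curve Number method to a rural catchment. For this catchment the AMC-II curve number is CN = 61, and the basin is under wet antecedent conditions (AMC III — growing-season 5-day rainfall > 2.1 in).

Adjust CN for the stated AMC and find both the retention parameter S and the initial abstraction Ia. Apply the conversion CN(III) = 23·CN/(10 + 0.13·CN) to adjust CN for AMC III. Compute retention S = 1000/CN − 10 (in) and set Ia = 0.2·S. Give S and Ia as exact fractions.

S = 3900/1403 in ≈ 2.780 in; Ia = 780/1403 in ≈ 0.556 in

CN(III) from CN(II)=61: (23·61)/(10 + 0.13·61) = 140300/1793 ≈ 78.249
S = 1000/(140300/1793) − 10 = 3900/1403 in ≈ 2.780 in
Ia = 0.2S: 0.2·2.780 = 0.556 in (exactly 780/1403)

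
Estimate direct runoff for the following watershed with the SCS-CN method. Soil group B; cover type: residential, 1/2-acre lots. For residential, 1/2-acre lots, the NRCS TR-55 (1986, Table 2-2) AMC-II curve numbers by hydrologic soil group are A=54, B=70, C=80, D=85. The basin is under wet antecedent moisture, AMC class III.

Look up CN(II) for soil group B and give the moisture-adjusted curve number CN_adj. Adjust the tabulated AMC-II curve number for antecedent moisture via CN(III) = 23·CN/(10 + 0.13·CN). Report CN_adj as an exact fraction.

CN_adj = 16100/191 ≈ 84.293

NRCS table: residential, 1/2-acre lots, soil group B → CN(II) = 70
Adjust CN=70 to AMC III: 23·70/(10 + 0.13·70) → 1610 ÷ (191/10) = 16100/191 ≈ 84.293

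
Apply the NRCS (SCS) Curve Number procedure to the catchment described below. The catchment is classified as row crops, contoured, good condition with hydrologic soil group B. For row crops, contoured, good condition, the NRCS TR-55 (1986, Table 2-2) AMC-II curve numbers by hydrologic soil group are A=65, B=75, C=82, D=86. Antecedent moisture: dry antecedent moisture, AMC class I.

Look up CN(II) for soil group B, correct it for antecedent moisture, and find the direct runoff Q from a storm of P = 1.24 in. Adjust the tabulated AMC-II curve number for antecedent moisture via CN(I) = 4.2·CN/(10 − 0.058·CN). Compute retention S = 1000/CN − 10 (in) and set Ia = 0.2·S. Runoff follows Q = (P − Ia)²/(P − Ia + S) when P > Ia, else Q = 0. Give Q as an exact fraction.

NRCS table: row crops, contoured, good condition, soil group B → CN(II) = 75
Adjust CN=75 to AMC I: 4.2·75/(10 − 0.058·75) → 315 ÷ (113/20) = 6300/113 ≈ 55.752
S = 1000/(6300/113) − 10 = 500/63 in ≈ 7.937 in
Initial abstraction Ia = S/5 = (500/63)/5 = 100/63 ≈ 1.587 in
P = 1.240 ≤ Ia = 1.587 in: entire storm abstracted, Q = 0.

Q = 0 in ≈ 0.000 in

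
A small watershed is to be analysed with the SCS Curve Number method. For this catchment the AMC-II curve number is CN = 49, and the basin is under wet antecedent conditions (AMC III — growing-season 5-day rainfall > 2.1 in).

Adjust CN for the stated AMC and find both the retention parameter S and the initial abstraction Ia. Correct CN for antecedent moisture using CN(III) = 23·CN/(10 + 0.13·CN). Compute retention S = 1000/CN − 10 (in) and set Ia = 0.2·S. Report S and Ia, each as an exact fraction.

S = 5100/1127 in ≈ 4.525 in; Ia = 1020/1127 in ≈ 0.905 in

CN(III) from CN(II)=49: (23·49)/(10 + 0.13·49) = 112700/1637 ≈ 68.845
Max retention: S = 1000/(112700/1637) − 10 = 5100/1127 in (≈ 4.525 in)
Initial abstraction Ia = S/5 = (5100/1127)/5 = 1020/1127 ≈ 0.905 in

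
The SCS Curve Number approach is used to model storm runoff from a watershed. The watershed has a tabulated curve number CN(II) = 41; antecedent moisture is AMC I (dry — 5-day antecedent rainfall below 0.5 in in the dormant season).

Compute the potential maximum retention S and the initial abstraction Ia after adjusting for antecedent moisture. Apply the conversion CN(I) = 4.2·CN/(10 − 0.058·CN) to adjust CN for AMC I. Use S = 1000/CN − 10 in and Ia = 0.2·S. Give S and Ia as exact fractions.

Adjust CN=41 to AMC I: 4.2·41/(10 − 0.058·41) → (861/5) ÷ (3811/500) = 86100/3811 ≈ 22.592
Retention S: 1000/CN − 10 with CN=22.592 → S = 29500/861 ≈ 34.262 in
Ia = 0.2·(29500/861) = 5900/861 in ≈ 6.852 in

S = 29500/861 in ≈ 34.262 in; Ia = 5900/861 in ≈ 6.852 in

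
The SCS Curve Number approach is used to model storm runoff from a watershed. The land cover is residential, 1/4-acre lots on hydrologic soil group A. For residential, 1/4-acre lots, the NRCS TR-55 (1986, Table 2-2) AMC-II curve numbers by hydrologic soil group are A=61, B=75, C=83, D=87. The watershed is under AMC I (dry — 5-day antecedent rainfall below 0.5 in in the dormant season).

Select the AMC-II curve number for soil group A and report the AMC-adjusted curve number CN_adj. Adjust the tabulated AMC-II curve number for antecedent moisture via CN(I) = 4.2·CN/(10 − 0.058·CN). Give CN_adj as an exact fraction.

NRCS table: residential, 1/4-acre lots, soil group A → CN(II) = 61
Dry (AMC I): CN(I) = 4.2·61/(10 − 0.058·61) = (1281/5)/(3231/500) = 42700/1077 ≈ 39.647

CN_adj = 42700/1077 ≈ 39.647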